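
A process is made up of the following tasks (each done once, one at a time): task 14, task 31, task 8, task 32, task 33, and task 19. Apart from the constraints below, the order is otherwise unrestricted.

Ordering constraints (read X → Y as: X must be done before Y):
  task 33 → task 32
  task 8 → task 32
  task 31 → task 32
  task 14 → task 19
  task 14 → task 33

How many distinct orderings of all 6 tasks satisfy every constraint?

3 tasks have no prerequisites (task 14, task 31, task 8), so any of them could come first.
Counting all ways to extend the partial order to a total order gives 52.

52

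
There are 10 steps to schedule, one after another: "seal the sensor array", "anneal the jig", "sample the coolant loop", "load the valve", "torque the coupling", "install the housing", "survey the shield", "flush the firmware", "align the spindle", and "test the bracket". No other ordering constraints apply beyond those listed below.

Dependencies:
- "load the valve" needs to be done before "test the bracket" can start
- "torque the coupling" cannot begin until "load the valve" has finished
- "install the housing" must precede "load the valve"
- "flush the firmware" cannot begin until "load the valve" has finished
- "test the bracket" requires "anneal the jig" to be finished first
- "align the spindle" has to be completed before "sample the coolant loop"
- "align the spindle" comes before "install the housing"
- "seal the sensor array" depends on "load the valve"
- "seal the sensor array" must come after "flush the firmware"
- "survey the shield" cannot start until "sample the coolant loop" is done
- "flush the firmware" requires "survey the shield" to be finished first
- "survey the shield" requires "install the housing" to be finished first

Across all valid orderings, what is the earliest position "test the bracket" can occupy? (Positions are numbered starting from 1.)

The steps that are forced before "test the bracket", directly or transitively, are "anneal the jig", "load the valve", "install the housing", "align the spindle". That's 4 steps.
With 4 mandatory predecessors, the earliest "test the bracket" can sit is position 4+1 = 5, and placing just those 4 first achieves it.

5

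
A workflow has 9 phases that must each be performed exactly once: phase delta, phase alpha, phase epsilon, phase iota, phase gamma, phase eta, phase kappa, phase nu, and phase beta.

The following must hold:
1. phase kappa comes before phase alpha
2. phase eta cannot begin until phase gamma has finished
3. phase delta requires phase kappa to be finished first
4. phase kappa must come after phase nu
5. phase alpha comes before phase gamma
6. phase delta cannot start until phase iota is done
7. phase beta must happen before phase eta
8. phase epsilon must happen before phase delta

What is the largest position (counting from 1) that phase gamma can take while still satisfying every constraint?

Following the constraints forward from phase gamma, its only required successor is phase eta.
With 1 mandatory successor out of 9 phases total, the latest slot for phase gamma is 9−1 = 8, and it's reachable by doing all non-successors before phase gamma.

8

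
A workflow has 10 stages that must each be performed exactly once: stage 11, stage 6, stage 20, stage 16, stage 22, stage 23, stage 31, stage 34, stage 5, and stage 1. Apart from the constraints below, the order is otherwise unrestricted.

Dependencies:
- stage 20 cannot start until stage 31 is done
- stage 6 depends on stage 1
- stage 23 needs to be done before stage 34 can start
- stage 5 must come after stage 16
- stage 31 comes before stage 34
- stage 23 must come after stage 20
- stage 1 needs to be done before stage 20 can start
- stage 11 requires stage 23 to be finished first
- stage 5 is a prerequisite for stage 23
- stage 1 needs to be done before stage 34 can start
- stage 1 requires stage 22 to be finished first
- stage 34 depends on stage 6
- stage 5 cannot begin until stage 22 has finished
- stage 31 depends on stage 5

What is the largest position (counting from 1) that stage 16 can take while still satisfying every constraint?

4

Following every chain forward from stage 16, the stages that must come later are stage 11, stage 20, stage 23, stage 31, stage 34, stage 5 — 6 of them.
So at least 6 stages follow stage 16, putting stage 16 no later than position 4. That position is achievable by scheduling everything else first.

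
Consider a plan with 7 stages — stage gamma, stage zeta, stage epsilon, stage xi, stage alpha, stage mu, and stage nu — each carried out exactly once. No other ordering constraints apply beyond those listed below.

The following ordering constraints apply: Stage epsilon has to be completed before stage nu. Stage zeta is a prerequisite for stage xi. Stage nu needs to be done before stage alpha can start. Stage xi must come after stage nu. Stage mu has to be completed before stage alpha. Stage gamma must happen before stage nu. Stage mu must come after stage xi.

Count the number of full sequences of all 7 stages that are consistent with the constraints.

8

3 stages have no prerequisites (stage gamma, stage zeta, stage epsilon), so any of them could come first.
Counting all ways to extend the partial order to a total order gives 8.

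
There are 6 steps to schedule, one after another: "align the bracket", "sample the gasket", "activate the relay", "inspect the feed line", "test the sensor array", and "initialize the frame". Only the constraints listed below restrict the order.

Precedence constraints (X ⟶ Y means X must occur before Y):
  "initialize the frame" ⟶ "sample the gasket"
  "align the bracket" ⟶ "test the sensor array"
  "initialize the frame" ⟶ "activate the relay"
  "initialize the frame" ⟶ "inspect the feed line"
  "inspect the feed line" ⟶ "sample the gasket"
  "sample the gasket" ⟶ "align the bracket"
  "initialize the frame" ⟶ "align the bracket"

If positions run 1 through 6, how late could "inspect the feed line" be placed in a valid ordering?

Every step that must follow "inspect the feed line" has to come after it. Tracing all chains starting from "inspect the feed line", those steps are: "align the bracket", "sample the gasket", "test the sensor array" — 3 in total.
So at least 3 steps follow "inspect the feed line", putting "inspect the feed line" no later than position 3. That position is achievable by scheduling everything else first.

3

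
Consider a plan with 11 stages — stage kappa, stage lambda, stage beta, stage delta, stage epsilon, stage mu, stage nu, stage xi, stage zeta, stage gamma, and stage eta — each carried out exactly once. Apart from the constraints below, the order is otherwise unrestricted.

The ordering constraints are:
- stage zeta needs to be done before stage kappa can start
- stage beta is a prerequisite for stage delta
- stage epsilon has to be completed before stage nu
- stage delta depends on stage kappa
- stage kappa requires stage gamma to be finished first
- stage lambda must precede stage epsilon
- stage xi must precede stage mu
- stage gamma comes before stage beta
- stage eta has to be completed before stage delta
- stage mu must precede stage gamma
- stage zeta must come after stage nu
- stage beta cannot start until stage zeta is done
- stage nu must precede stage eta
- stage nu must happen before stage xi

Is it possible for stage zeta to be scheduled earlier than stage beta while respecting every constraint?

Yes

Stage zeta is actually forced before stage beta by the constraints, so certainly some valid ordering has stage zeta first.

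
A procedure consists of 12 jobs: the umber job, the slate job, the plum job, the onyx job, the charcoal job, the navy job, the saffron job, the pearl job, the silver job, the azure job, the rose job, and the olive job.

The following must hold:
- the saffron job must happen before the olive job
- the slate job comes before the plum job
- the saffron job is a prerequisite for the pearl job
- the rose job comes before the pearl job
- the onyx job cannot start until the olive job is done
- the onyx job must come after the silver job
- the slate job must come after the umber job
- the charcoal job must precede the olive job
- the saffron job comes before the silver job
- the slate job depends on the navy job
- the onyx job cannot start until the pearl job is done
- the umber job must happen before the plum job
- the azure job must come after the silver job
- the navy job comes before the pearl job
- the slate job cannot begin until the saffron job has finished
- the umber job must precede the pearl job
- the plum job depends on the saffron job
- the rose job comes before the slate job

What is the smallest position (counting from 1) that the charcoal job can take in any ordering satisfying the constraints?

1

Nothing is required before the charcoal job; it can be the very first job.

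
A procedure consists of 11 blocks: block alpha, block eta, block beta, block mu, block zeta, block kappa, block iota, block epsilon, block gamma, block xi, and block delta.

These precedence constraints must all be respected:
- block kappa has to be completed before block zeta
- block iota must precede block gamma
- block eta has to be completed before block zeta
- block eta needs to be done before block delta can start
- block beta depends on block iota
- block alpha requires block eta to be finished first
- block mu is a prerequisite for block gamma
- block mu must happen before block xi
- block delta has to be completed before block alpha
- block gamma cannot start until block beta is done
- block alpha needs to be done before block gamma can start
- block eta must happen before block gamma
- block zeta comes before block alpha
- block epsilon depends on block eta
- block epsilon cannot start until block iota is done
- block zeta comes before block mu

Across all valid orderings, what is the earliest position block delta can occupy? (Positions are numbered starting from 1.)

2

Working backwards through the constraints from block delta, its only required predecessor is block eta.
So at minimum 1 block comes before block delta, putting block delta no earlier than position 2. That position is achievable by scheduling exactly that predecessor first.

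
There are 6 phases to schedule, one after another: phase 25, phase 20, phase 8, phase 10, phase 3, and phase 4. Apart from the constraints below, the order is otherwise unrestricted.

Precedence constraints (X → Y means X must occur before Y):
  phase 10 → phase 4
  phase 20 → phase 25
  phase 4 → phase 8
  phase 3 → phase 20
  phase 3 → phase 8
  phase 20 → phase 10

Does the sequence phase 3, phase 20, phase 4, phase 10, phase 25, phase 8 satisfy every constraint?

Here phase 10 comes after phase 4.
That contradicts the constraint that phase 10 must precede phase 4.

No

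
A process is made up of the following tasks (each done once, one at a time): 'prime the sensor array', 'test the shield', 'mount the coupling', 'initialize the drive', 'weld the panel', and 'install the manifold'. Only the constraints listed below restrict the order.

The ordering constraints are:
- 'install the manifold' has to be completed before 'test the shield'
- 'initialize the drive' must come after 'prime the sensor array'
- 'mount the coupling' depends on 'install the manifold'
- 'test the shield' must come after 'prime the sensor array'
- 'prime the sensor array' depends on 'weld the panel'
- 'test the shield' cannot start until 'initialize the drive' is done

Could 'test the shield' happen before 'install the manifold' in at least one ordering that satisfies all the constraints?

No

Following 'install the manifold' → 'test the shield', 'install the manifold' must precede 'test the shield' in every valid ordering.
So no valid ordering can have 'test the shield' before 'install the manifold'.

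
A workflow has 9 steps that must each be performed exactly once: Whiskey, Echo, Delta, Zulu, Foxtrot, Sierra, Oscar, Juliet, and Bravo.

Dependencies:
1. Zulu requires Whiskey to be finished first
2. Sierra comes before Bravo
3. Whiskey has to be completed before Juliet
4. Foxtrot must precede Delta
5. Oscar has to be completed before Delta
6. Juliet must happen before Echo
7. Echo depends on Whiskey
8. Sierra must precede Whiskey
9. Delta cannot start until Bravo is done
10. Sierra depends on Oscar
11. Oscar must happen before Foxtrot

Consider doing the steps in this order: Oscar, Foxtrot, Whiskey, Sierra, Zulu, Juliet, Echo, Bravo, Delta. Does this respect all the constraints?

The sequence places Whiskey ahead of Sierra.
Since Sierra is required before Whiskey, the ordering is invalid.

No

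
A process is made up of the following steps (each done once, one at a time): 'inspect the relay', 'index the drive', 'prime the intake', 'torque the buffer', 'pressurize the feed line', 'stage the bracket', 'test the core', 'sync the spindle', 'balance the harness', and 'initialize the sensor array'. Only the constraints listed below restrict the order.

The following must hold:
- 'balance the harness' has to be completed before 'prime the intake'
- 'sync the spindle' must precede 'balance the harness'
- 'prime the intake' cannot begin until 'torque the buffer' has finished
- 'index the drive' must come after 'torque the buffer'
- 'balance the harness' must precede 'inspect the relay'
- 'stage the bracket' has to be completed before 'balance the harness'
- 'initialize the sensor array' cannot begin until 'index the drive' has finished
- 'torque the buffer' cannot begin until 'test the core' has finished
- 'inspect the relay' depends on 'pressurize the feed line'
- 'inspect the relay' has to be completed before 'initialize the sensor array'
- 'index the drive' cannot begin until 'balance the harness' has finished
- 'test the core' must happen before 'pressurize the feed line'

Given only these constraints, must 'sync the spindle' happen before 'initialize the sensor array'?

Yes

Tracing the constraints gives a chain: 'sync the spindle' → 'balance the harness' → 'inspect the relay' → 'initialize the sensor array'.
That forces 'sync the spindle' before 'initialize the sensor array' in every valid schedule.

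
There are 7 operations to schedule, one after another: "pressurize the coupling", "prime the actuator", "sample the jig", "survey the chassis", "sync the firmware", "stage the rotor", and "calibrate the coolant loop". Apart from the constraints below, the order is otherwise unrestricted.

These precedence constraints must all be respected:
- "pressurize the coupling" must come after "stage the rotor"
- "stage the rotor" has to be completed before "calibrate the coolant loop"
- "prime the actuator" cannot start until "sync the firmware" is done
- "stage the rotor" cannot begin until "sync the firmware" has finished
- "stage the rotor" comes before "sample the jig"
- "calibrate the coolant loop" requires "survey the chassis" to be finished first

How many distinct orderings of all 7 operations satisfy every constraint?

The operations with no prerequisites are "survey the chassis", "sync the firmware"; any of them can be placed first.
Enumerating by repeatedly choosing an available operation (one whose prerequisites are all placed) gives 138 distinct complete orderings.

138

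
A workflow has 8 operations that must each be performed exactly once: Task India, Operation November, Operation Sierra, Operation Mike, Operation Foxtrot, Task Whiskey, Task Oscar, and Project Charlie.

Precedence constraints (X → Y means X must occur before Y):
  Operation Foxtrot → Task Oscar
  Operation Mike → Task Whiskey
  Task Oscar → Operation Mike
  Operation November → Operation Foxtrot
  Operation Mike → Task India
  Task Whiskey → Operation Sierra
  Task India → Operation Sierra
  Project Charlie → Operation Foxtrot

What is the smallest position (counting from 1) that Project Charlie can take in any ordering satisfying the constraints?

1

No constraint forces any other operation before Project Charlie, so it can be placed first.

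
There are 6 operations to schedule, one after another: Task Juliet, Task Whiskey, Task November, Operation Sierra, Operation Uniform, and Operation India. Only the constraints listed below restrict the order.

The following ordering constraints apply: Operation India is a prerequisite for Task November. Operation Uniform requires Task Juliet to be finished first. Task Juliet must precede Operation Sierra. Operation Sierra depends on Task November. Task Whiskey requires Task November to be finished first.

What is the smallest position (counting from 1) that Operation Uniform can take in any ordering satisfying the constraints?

2

Working backwards through the constraints from Operation Uniform, its only required predecessor is Task Juliet.
With 1 mandatory predecessor, the earliest Operation Uniform can sit is position 1+1 = 2, and placing just that one first achieves it.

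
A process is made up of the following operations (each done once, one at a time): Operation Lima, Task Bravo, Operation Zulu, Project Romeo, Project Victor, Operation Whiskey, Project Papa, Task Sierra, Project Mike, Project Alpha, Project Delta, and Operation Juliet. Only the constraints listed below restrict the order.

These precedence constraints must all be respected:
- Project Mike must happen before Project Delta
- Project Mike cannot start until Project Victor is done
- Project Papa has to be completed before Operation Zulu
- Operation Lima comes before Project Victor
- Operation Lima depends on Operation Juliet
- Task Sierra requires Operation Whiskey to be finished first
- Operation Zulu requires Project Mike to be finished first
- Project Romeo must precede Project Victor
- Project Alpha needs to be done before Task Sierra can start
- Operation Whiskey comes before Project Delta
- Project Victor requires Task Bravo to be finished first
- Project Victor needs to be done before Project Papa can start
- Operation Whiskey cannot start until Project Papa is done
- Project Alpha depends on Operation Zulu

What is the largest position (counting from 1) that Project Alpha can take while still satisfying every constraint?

Following the constraints forward from Project Alpha, its only required successor is Task Sierra.
With 1 mandatory successor out of 12 operations total, the latest slot for Project Alpha is 12−1 = 11, and it's reachable by doing all non-successors before Project Alpha.

11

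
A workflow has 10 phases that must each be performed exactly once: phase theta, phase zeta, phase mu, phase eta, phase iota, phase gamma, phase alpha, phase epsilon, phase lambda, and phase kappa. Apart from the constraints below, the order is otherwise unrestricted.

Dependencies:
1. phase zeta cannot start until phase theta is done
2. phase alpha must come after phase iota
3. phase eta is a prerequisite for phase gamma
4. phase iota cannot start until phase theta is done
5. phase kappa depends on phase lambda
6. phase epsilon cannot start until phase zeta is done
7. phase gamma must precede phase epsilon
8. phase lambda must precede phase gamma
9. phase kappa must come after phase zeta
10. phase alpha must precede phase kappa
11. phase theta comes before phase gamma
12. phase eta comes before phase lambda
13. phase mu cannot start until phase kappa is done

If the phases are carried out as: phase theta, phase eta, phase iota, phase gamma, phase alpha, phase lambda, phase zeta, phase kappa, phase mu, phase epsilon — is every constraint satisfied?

In the proposed order, phase gamma appears before phase lambda.
Since phase lambda is required before phase gamma, the ordering is invalid.

No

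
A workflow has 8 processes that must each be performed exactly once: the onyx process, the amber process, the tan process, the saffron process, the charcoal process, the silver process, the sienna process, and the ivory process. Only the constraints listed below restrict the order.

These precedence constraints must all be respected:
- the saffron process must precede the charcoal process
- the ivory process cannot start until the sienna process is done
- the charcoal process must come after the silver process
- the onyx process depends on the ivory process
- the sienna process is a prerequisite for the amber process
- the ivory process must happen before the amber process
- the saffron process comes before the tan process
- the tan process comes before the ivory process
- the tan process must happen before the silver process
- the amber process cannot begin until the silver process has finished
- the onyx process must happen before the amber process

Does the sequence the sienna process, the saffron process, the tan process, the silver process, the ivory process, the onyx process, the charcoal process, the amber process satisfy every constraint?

Going through the constraints one by one, each required predecessor appears earlier in the sequence than its dependent — e.g. the sienna process (position 1) is before the amber process (position 8), as required.

Yes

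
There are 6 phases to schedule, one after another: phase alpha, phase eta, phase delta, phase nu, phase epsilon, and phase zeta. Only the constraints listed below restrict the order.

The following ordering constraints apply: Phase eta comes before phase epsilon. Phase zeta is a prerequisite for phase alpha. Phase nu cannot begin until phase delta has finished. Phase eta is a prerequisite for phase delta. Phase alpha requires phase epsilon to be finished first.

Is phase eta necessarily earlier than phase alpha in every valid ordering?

Yes

Tracing the constraints gives a chain: phase eta → phase epsilon → phase alpha.
So phase eta must precede phase alpha in any valid ordering.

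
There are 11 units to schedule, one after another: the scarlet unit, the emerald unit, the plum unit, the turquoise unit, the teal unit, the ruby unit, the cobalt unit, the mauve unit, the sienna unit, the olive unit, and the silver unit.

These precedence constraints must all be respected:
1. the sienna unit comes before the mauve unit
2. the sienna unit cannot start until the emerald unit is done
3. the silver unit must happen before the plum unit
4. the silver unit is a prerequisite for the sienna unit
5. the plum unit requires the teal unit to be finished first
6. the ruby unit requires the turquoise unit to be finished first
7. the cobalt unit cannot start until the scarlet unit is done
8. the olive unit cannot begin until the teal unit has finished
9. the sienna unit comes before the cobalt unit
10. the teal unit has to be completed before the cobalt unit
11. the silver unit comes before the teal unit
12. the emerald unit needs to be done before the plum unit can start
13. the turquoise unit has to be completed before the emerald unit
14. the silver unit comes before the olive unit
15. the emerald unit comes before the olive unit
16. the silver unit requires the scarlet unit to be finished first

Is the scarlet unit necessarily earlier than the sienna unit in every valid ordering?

There is a constraint chain the scarlet unit → the silver unit → the sienna unit.
Hence the scarlet unit necessarily comes before the sienna unit.

Yes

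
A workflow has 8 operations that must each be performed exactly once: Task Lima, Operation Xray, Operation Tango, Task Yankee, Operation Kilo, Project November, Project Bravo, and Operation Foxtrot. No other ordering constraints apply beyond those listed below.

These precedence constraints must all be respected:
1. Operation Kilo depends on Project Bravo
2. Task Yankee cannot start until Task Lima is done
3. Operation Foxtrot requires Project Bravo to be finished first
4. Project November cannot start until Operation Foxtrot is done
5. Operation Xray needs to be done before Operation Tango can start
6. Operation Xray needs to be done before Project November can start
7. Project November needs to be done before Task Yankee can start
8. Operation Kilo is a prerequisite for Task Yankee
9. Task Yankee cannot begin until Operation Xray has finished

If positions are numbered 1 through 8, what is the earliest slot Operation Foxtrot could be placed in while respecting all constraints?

Working backwards through the constraints from Operation Foxtrot, its only required predecessor is Project Bravo.
With 1 mandatory predecessor, the earliest Operation Foxtrot can sit is position 1+1 = 2, and placing just that one first achieves it.

2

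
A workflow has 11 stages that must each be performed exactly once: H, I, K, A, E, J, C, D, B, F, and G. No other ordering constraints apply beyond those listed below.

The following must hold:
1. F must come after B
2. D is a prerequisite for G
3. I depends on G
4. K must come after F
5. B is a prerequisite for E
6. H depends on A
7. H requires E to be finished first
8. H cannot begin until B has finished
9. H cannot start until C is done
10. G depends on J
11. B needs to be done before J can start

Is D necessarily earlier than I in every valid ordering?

Yes

Chaining the stated constraints: D → G → I.
Hence D necessarily comes before I.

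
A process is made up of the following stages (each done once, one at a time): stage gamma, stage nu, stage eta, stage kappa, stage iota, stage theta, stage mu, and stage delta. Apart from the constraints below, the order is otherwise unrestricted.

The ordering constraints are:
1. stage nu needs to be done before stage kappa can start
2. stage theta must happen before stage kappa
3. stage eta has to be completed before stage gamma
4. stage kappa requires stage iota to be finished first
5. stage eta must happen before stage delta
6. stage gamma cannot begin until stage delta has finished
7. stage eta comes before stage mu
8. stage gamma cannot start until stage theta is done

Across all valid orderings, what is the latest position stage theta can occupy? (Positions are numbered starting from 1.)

The stages that are forced after stage theta, directly or by a chain of constraints, are stage gamma, stage kappa. That's 2 stages.
So at least 2 stages follow stage theta, putting stage theta no later than position 6. That position is achievable by scheduling everything else first.

6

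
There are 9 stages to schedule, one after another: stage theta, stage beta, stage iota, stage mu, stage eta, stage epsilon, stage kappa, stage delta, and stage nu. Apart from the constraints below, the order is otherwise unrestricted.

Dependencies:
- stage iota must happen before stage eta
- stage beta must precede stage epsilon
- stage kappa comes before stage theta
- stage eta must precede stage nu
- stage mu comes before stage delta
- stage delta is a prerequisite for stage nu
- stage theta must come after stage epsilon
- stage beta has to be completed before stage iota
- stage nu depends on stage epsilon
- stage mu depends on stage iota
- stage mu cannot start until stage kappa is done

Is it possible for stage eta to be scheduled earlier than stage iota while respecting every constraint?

No

There is a dependency chain stage iota → stage eta, so stage eta always comes after stage iota.
Hence stage eta can never be scheduled before stage iota.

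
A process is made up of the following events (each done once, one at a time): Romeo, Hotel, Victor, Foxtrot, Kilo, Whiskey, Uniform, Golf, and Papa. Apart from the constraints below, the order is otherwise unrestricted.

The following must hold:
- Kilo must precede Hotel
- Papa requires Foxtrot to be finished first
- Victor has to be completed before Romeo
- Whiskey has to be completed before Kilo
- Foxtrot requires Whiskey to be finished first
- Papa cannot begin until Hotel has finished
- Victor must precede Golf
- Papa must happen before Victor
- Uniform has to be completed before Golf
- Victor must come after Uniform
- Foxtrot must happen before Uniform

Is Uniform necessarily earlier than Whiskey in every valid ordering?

No

There is a chain Whiskey → Foxtrot → Uniform, which puts Whiskey before Uniform.
So Uniform never precedes Whiskey.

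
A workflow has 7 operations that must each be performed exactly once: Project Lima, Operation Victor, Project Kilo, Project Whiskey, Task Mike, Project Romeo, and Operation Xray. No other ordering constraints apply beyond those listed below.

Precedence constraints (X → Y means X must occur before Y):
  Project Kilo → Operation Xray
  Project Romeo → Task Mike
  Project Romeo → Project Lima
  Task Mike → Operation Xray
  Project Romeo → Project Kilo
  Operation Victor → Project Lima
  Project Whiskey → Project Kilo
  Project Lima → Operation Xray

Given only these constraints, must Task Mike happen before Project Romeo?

No

There is a chain Project Romeo → Task Mike, which puts Project Romeo before Task Mike.
So Task Mike never precedes Project Romeo.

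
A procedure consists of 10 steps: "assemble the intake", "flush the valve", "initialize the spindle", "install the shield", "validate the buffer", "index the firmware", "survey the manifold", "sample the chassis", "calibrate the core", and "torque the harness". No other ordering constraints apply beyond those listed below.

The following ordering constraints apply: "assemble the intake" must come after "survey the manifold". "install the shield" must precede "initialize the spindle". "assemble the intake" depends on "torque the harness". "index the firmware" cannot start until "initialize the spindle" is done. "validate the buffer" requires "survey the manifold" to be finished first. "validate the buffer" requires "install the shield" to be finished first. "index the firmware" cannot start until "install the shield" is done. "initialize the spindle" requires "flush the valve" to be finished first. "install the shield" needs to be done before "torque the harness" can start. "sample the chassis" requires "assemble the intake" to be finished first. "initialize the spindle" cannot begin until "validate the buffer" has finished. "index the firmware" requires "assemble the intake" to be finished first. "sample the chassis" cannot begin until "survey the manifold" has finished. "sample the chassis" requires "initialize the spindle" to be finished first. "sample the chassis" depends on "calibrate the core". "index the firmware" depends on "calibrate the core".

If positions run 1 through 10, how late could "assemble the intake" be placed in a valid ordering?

8

The steps that are forced after "assemble the intake", directly or by a chain of constraints, are "index the firmware", "sample the chassis". That's 2 steps.
With 2 mandatory successors out of 10 steps total, the latest slot for "assemble the intake" is 10−2 = 8, and it's reachable by doing all non-successors before "assemble the intake".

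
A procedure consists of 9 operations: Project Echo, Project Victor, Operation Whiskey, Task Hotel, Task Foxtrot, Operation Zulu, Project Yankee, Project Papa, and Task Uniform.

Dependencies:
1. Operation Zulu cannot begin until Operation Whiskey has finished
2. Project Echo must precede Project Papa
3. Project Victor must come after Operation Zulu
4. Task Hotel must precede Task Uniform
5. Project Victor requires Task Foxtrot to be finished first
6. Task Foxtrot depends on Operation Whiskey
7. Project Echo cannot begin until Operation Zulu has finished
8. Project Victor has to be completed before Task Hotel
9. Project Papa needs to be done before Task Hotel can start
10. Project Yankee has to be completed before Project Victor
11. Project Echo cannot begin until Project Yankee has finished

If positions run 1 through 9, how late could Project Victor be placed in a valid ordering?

Following every chain forward from Project Victor, the operations that must come later are Task Hotel, Task Uniform — 2 of them.
With 2 mandatory successors out of 9 operations total, the latest slot for Project Victor is 9−2 = 7, and it's reachable by doing all non-successors before Project Victor.

7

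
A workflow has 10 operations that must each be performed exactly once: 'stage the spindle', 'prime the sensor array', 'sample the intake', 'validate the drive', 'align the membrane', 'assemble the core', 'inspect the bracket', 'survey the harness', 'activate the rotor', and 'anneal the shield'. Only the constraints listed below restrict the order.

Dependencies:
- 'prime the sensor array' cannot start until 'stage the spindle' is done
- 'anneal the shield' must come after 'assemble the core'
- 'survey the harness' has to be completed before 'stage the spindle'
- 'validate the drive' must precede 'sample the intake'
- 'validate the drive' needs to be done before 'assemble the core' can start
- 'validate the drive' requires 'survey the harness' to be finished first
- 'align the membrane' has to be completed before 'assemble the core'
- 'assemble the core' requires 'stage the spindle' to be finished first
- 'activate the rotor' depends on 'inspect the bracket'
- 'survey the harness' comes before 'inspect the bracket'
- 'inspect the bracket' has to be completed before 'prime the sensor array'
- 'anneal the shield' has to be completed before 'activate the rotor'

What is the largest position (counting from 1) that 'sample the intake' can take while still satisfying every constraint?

Nothing depends on 'sample the intake', so it can be the final operation, position 10.

10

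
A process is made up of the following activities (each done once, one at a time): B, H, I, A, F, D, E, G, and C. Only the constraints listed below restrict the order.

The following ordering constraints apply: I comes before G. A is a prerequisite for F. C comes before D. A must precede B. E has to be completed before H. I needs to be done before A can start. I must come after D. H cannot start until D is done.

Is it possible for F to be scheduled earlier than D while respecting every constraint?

There is a dependency chain D → I → A → F, so F always comes after D.
Hence F can never be scheduled before D.

No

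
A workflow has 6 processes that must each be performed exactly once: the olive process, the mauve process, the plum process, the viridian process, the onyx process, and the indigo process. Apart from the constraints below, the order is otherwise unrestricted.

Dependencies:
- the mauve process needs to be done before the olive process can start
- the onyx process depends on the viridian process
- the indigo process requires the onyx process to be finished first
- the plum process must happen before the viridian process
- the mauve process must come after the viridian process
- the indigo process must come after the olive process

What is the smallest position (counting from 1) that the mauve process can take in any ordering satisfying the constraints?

Working backwards through the constraints from the mauve process, its full set of required predecessors is the plum process, the viridian process — 2 of them.
With 2 mandatory predecessors, the earliest the mauve process can sit is position 2+1 = 3, and placing just those 2 first achieves it.

3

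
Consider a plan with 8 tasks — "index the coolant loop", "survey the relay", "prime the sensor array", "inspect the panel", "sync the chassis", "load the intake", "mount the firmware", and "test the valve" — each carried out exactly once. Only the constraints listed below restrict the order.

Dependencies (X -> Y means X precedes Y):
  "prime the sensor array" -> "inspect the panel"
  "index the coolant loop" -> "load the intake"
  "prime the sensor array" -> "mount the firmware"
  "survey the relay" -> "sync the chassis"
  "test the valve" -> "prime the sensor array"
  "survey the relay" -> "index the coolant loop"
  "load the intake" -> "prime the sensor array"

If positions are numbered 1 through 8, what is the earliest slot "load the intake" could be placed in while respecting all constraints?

Every task that must precede "load the intake" has to come before it. Tracing all chains that end at "load the intake", those tasks are: "index the coolant loop", "survey the relay" — 2 in total.
So at minimum 2 tasks come before "load the intake", putting "load the intake" no earlier than position 3. That position is achievable by scheduling exactly those predecessors first.

3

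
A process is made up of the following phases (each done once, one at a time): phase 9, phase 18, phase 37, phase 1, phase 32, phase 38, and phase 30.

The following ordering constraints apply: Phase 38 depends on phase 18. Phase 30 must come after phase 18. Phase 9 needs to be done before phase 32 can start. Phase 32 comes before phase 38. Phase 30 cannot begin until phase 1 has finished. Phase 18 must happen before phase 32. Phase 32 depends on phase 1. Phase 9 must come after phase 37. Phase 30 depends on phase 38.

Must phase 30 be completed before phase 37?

There is a chain phase 37 → phase 9 → phase 32 → phase 38 → phase 30, which puts phase 37 before phase 30.
So phase 30 never precedes phase 37.

No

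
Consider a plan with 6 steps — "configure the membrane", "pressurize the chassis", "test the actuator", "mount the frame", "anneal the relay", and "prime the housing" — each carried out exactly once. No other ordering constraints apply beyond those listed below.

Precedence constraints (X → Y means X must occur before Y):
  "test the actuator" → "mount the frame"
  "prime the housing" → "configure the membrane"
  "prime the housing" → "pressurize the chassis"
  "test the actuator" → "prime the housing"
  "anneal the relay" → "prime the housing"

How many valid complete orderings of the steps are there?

18

The steps with no prerequisites are "test the actuator", "anneal the relay"; any of them can be placed first.
Enumerating by repeatedly choosing an available step (one whose prerequisites are all placed) gives 18 distinct complete orderings.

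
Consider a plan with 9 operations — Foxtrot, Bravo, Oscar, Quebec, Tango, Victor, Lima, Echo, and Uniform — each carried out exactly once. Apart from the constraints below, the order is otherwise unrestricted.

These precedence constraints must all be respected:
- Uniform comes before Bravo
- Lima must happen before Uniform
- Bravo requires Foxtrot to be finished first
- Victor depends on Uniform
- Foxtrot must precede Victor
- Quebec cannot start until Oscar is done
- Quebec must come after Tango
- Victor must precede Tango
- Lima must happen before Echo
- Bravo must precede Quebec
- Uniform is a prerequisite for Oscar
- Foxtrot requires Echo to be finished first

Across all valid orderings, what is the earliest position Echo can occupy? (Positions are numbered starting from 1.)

Working backwards through the constraints from Echo, its only required predecessor is Lima.
With 1 mandatory predecessor, the earliest Echo can sit is position 1+1 = 2, and placing just that one first achieves it.

2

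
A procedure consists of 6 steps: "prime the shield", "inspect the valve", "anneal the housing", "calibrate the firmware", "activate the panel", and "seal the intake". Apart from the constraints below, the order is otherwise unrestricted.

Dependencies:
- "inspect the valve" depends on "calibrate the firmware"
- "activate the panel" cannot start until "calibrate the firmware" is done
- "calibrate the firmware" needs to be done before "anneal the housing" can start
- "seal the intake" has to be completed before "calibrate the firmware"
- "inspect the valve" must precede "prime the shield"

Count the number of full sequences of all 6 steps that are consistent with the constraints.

Only "seal the intake" has no prerequisites, so it must go first.
Enumerating by repeatedly choosing an available step (one whose prerequisites are all placed) gives 12 distinct complete orderings.

12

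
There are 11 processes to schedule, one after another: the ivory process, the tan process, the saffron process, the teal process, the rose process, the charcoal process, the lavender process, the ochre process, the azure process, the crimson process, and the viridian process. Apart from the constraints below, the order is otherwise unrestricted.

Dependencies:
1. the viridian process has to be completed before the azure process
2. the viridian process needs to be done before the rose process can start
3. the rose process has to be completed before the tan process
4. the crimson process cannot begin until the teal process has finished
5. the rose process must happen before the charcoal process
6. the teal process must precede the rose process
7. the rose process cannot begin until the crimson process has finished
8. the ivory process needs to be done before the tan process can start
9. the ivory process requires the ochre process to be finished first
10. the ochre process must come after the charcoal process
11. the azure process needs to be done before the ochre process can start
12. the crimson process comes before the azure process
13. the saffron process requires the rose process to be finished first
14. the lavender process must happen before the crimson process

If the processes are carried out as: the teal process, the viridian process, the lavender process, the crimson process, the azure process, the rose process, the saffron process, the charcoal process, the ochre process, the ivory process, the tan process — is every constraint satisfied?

Yes

Going through the constraints one by one, each required predecessor appears earlier in the sequence than its dependent — e.g. the rose process (position 6) is before the tan process (position 11), as required.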